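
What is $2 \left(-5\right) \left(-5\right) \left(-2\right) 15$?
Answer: $-1500$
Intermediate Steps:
$2 \left(-5\right) \left(-5\right) \left(-2\right) 15 = 2 \cdot 25 \left(-2\right) 15 = 2 \left(-50\right) 15 = \left(-100\right) 15 = -1500$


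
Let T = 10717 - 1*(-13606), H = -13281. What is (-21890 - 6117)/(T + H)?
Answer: -28007/11042 ≈ -2.5364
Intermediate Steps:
T = 24323 (T = 10717 + 13606 = 24323)
(-21890 - 6117)/(T + H) = (-21890 - 6117)/(24323 - 13281) = -28007/11042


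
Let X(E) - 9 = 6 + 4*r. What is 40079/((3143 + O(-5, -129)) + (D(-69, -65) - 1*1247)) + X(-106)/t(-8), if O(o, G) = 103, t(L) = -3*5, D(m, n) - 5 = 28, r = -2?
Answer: 586961/30480 ≈ 19.257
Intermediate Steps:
D(m, n) = 33 (D(m, n) = 5 + 28 = 33)
t(L) = -15
X(E) = 7 (X(E) = 9 + (6 + 4*(-2)) = 9 + (6 - 8) = 9 - 2 = 7)
40079/((3143 + O(-5, -129)) + (D(-69, -65) - 1*1247)) + X(-106)/t(-8) = 40079/((3143 + 103) + (33 - 1*1247)) + 7/(-15) = 40079/(3246 + (33 - 1247)) + 7*(-1/15) = 40079/(3246 - 1214) - 7/15 = 40079/2032 - 7/15 = 586961/30480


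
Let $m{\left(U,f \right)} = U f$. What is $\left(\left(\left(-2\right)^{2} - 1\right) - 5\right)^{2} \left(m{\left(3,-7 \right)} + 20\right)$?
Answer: $-4$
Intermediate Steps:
$\left(\left(\left(-2\right)^{2} - 1\right) - 5\right)^{2} \left(m{\left(3,-7 \right)} + 20\right) = \left(\left(\left(-2\right)^{2} - 1\right) - 5\right)^{2} \left(3 \left(-7\right) + 20\right) = \left(\left(4 - 1\right) - 5\right)^{2} \left(-21 + 20\right) = \left(3 - 5\right)^{2} \left(-1\right) = \left(-2\right)^{2} \left(-1\right) = 4 \left(-1\right) = -4$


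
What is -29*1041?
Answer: -30189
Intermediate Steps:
-29*1041 = -1*30189 = -30189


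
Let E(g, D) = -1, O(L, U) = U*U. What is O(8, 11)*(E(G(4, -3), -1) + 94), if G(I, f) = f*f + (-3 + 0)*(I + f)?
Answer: 11253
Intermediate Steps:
O(L, U) = U²
G(I, f) = f² - 3*I - 3*f (G(I, f) = f² - 3*(I + f) = f² + (-3*I - 3*f) = f² - 3*I - 3*f)
O(8, 11)*(E(G(4, -3), -1) + 94) = 11²*(-1 + 94) = 121*93 = 11253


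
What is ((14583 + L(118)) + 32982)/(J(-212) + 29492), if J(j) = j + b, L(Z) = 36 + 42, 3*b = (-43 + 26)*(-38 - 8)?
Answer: 142929/88622 ≈ 1.6128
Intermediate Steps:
b = 782/3 (b = ((-43 + 26)*(-38 - 8))/3 = (-17*(-46))/3 = (⅓)*782 = 782/3 ≈ 260.67)
L(Z) = 78
J(j) = 782/3 + j (J(j) = j + 782/3 = 782/3 + j)
((14583 + L(118)) + 32982)/(J(-212) + 29492) = ((14583 + 78) + 32982)/((782/3 - 212) + 29492) = (14661 + 32982)/(146/3 + 29492) = 47643/(88622/3) = 47643*(3/88622) = 142929/88622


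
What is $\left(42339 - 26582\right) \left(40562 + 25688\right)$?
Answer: $1043901250$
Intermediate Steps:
$\left(42339 - 26582\right) \left(40562 + 25688\right) = 15757 \cdot 66250 = 1043901250$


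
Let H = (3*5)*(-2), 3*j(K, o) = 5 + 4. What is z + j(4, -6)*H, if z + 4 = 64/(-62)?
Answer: -2946/31 ≈ -95.032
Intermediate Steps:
j(K, o) = 3 (j(K, o) = (5 + 4)/3 = (1/3)*9 = 3)
z = -156/31 (z = -4 + 64/(-62) = -4 + 64*(-1/62) = -4 - 32/31 = -156/31 ≈ -5.0323)
H = -30 (H = 15*(-2) = -30)
z + j(4, -6)*H = -156/31 + 3*(-30) = -156/31 - 90 = -2946/31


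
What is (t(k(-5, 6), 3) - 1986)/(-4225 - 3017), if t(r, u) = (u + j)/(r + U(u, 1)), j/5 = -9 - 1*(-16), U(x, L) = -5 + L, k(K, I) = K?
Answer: 8956/32589 ≈ 0.27482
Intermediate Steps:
j = 35 (j = 5*(-9 - 1*(-16)) = 5*(-9 + 16) = 5*7 = 35)
t(r, u) = (35 + u)/(-4 + r) (t(r, u) = (u + 35)/(r + (-5 + 1)) = (35 + u)/(r - 4) = (35 + u)/(-4 + r))
(t(k(-5, 6), 3) - 1986)/(-4225 - 3017) = ((35 + 3)/(-4 - 5) - 1986)/(-4225 - 3017) = (38/(-9) - 1986)/(-7242) = (-⅑*38 - 1986)*(-1/7242) = (-38/9 - 1986)*(-1/7242) = -17912/9*(-1/7242) = 8956/32589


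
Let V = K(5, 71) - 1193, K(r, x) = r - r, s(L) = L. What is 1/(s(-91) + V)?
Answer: -1/1284 ≈ -0.00077882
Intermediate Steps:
K(r, x) = 0
V = -1193 (V = 0 - 1193 = -1193)
1/(s(-91) + V) = 1/(-91 - 1193) = 1/(-1284) = -1/1284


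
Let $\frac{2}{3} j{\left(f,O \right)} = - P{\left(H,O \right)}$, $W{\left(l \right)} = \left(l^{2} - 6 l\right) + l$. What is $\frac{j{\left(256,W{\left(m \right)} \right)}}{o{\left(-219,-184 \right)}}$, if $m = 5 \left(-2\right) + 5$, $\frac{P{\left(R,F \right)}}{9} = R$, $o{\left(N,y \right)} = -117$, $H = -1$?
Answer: $- \frac{3}{26} \approx -0.11538$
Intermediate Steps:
$P{\left(R,F \right)} = 9 R$
$m = -5$ ($m = -10 + 5 = -5$)
$W{\left(l \right)} = l^{2} - 5 l$
$j{\left(f,O \right)} = \frac{27}{2}$ ($j{\left(f,O \right)} = \frac{3 \left(- 9 \left(-1\right)\right)}{2} = \frac{3 \left(\left(-1\right) \left(-9\right)\right)}{2} = \frac{3}{2} \cdot 9 = \frac{27}{2}$)
$\frac{j{\left(256,W{\left(m \right)} \right)}}{o{\left(-219,-184 \right)}} = \frac{27}{2 \left(-117\right)} = \frac{27}{2} \left(- \frac{1}{117}\right) = - \frac{3}{26}$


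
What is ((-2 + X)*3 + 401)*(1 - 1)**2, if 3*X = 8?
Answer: 0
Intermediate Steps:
X = 8/3 (X = (1/3)*8 = 8/3 ≈ 2.6667)
((-2 + X)*3 + 401)*(1 - 1)**2 = ((-2 + 8/3)*3 + 401)*(1 - 1)**2 = ((2/3)*3 + 401)*0**2 = (2 + 401)*0 = 403*0 = 0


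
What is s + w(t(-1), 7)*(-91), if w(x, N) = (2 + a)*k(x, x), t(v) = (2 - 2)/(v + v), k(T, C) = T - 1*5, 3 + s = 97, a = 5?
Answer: 3279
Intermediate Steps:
s = 94 (s = -3 + 97 = 94)
k(T, C) = -5 + T (k(T, C) = T - 5 = -5 + T)
t(v) = 0 (t(v) = 0/((2*v)) = 0*(1/(2*v)) = 0)
w(x, N) = -35 + 7*x (w(x, N) = (2 + 5)*(-5 + x) = 7*(-5 + x) = -35 + 7*x)
s + w(t(-1), 7)*(-91) = 94 + (-35 + 7*0)*(-91) = 94 + (-35 + 0)*(-91) = 94 - 35*(-91) = 94 + 3185 = 3279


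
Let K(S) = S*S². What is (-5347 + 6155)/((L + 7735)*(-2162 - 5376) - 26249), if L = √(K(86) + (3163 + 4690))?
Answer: -47132804632/3366113600132445 + 42634928*√13141/3366113600132445 ≈ -1.2550e-5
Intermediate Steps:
K(S) = S³
L = 7*√13141 (L = √(86³ + (3163 + 4690)) = √(636056 + 7853) = √643909 = 7*√13141 ≈ 802.44)
(-5347 + 6155)/((L + 7735)*(-2162 - 5376) - 26249) = (-5347 + 6155)/((7*√13141 + 7735)*(-2162 - 5376) - 26249) = 808/((7735 + 7*√13141)*(-7538) - 26249) = 808/((-58306430 - 52766*√13141) - 26249) = 808/(-58332679 - 52766*√13141)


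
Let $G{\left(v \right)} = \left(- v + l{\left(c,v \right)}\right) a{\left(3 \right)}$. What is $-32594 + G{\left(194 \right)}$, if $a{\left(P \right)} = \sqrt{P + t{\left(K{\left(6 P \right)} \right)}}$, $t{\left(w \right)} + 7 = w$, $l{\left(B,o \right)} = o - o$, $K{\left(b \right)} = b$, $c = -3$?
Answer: $-32594 - 194 \sqrt{14} \approx -33320.0$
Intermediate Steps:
$l{\left(B,o \right)} = 0$
$t{\left(w \right)} = -7 + w$
$a{\left(P \right)} = \sqrt{-7 + 7 P}$ ($a{\left(P \right)} = \sqrt{P + \left(-7 + 6 P\right)} = \sqrt{-7 + 7 P}$)
$G{\left(v \right)} = - v \sqrt{14}$ ($G{\left(v \right)} = \left(- v + 0\right) \sqrt{-7 + 7 \cdot 3} = - v \sqrt{-7 + 21} = - v \sqrt{14}$)
$-32594 + G{\left(194 \right)} = -32594 - 194 \sqrt{14}$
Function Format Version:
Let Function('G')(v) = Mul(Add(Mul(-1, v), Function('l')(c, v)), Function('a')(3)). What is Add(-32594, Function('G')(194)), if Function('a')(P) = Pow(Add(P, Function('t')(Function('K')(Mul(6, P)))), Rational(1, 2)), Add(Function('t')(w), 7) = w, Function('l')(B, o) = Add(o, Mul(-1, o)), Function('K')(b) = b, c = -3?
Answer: Add(-32594, Mul(-194, Pow(14, Rational(1, 2)))) ≈ -33320.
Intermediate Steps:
Function('l')(B, o) = 0
Function('t')(w) = Add(-7, w)
Function('a')(P) = Pow(Add(-7, Mul(7, P)), Rational(1, 2)) (Function('a')(P) = Pow(Add(P, Add(-7, Mul(6, P))), Rational(1, 2)) = Pow(Add(-7, Mul(7, P)), Rational(1, 2)))
Function('G')(v) = Mul(-1, v, Pow(14, Rational(1, 2))) (Function('G')(v) = Mul(Add(Mul(-1, v), 0), Pow(Add(-7, Mul(7, 3)), Rational(1, 2))) = Mul(Mul(-1, v), Pow(Add(-7, 21), Rational(1, 2))) = Mul(Mul(-1, v), Pow(14, Rational(1, 2))) = Mul(-1, v, Pow(14, Rational(1, 2))))
Add(-32594, Function('G')(194)) = Add(-32594, Mul(-1, 194, Pow(14, Rational(1, 2)))) = Add(-32594, Mul(-194, Pow(14, Rational(1, 2))))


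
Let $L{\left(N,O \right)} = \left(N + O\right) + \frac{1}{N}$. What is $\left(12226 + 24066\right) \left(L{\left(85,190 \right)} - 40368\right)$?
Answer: $- \frac{123679651968}{85} \approx -1.4551 \cdot 10^{9}$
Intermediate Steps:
$L{\left(N,O \right)} = N + O + \frac{1}{N}$
$\left(12226 + 24066\right) \left(L{\left(85,190 \right)} - 40368\right) = \left(12226 + 24066\right) \left(\left(85 + 190 + \frac{1}{85}\right) - 40368\right) = 36292 \left(\left(85 + 190 + \frac{1}{85}\right) - 40368\right) = 36292 \left(\frac{23376}{85} - 40368\right) = 36292 \left(- \frac{3407904}{85}\right) = - \frac{123679651968}{85}$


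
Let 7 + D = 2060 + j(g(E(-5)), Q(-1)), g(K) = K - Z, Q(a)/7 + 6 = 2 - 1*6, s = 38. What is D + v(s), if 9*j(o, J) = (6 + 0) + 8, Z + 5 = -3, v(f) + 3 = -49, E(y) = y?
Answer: 18023/9 ≈ 2002.6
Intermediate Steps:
v(f) = -52 (v(f) = -3 - 49 = -52)
Z = -8 (Z = -5 - 3 = -8)
Q(a) = -70 (Q(a) = -42 + 7*(2 - 1*6) = -42 + 7*(2 - 6) = -42 + 7*(-4) = -42 - 28 = -70)
g(K) = 8 + K (g(K) = K - 1*(-8) = K + 8 = 8 + K)
j(o, J) = 14/9 (j(o, J) = ((6 + 0) + 8)/9 = (6 + 8)/9 = (1/9)*14 = 14/9)
D = 18491/9 (D = -7 + (2060 + 14/9) = -7 + 18554/9 = 18491/9 ≈ 2054.6)
D + v(s) = 18491/9 - 52 = 18023/9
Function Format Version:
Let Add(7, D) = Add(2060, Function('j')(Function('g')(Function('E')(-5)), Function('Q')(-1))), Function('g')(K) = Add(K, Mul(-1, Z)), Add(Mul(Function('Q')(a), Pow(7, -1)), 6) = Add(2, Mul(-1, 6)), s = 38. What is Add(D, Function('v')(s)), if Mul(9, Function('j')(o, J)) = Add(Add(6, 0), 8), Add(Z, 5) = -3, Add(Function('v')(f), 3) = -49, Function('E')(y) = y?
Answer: Rational(18023, 9) ≈ 2002.6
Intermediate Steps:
Function('v')(f) = -52 (Function('v')(f) = Add(-3, -49) = -52)
Z = -8 (Z = Add(-5, -3) = -8)
Function('Q')(a) = -70 (Function('Q')(a) = Add(-42, Mul(7, Add(2, Mul(-1, 6)))) = Add(-42, Mul(7, Add(2, -6))) = Add(-42, Mul(7, -4)) = Add(-42, -28) = -70)
Function('g')(K) = Add(8, K) (Function('g')(K) = Add(K, Mul(-1, -8)) = Add(K, 8) = Add(8, K))
Function('j')(o, J) = Rational(14, 9) (Function('j')(o, J) = Mul(Rational(1, 9), Add(Add(6, 0), 8)) = Mul(Rational(1, 9), Add(6, 8)) = Mul(Rational(1, 9), 14) = Rational(14, 9))
D = Rational(18491, 9) (D = Add(-7, Add(2060, Rational(14, 9))) = Add(-7, Rational(18554, 9)) = Rational(18491, 9) ≈ 2054.6)
Add(D, Function('v')(s)) = Add(Rational(18491, 9), -52) = Rational(18023, 9)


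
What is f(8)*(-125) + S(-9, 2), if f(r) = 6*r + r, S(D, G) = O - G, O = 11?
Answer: -6991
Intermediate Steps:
S(D, G) = 11 - G
f(r) = 7*r
f(8)*(-125) + S(-9, 2) = (7*8)*(-125) + (11 - 1*2) = 56*(-125) + (11 - 2) = -7000 + 9 = -6991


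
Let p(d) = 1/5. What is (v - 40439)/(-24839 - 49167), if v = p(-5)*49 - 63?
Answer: 202461/370030 ≈ 0.54715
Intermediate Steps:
p(d) = 1/5
v = -266/5 (v = (1/5)*49 - 63 = 49/5 - 63 = -266/5 ≈ -53.200)
(v - 40439)/(-24839 - 49167) = (-266/5 - 40439)/(-24839 - 49167) = -202461/5/(-74006) = -202461/5*(-1/74006) = 202461/370030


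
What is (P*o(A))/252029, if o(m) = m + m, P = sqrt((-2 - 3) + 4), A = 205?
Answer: 410*I/252029 ≈ 0.0016268*I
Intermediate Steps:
P = I (P = sqrt(-5 + 4) = sqrt(-1) = I ≈ 1.0*I)
o(m) = 2*m
(P*o(A))/252029 = (I*(2*205))/252029 = (I*410)*(1/252029) = (410*I)*(1/252029) = 410*I/252029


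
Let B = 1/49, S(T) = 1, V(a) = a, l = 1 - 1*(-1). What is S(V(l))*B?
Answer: 1/49 ≈ 0.020408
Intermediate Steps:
l = 2 (l = 1 + 1 = 2)
B = 1/49 ≈ 0.020408
S(V(l))*B = 1*(1/49) = 1/49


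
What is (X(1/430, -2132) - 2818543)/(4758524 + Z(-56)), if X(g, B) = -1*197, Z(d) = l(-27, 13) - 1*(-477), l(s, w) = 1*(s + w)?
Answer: -939580/1586329 ≈ -0.59230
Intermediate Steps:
l(s, w) = s + w
Z(d) = 463 (Z(d) = (-27 + 13) - 1*(-477) = -14 + 477 = 463)
X(g, B) = -197
(X(1/430, -2132) - 2818543)/(4758524 + Z(-56)) = (-197 - 2818543)/(4758524 + 463) = -2818740/4758987 = -2818740*1/4758987 = -939580/1586329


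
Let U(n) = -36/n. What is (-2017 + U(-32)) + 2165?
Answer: 1193/8 ≈ 149.13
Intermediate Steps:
(-2017 + U(-32)) + 2165 = (-2017 - 36/(-32)) + 2165 = (-2017 - 36*(-1/32)) + 2165 = (-2017 + 9/8) + 2165 = -16127/8 + 2165 = 1193/8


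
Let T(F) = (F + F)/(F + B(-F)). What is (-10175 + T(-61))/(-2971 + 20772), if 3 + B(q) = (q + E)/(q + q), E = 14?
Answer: -78668391/137655133 ≈ -0.57149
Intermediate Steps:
B(q) = -3 + (14 + q)/(2*q) (B(q) = -3 + (q + 14)/(q + q) = -3 + (14 + q)/((2*q)) = -3 + (14 + q)*(1/(2*q)) = -3 + (14 + q)/(2*q))
T(F) = 2*F/(-5/2 + F - 7/F) (T(F) = (F + F)/(F + (-5/2 + 7/((-F)))) = (2*F)/(F + (-5/2 + 7*(-1/F))) = (2*F)/(F + (-5/2 - 7/F)) = (2*F)/(-5/2 + F - 7/F) = 2*F/(-5/2 + F - 7/F))
(-10175 + T(-61))/(-2971 + 20772) = (-10175 + 4*(-61)**2/(-14 - 5*(-61) + 2*(-61)**2))/(-2971 + 20772) = (-10175 + 4*3721/(-14 + 305 + 2*3721))/17801 = (-10175 + 4*3721/(-14 + 305 + 7442))*(1/17801) = (-10175 + 4*3721/7733)*(1/17801) = (-10175 + 4*3721*(1/7733))*(1/17801) = (-10175 + 14884/7733)*(1/17801) = -78668391/7733*1/17801 = -78668391/137655133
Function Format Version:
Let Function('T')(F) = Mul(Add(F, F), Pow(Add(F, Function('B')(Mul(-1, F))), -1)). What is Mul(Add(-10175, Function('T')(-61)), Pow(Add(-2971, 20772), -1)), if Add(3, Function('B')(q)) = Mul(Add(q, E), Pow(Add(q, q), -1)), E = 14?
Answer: Rational(-78668391, 137655133) ≈ -0.57149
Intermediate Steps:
Function('B')(q) = Add(-3, Mul(Rational(1, 2), Pow(q, -1), Add(14, q))) (Function('B')(q) = Add(-3, Mul(Add(q, 14), Pow(Add(q, q), -1))) = Add(-3, Mul(Add(14, q), Pow(Mul(2, q), -1))) = Add(-3, Mul(Add(14, q), Mul(Rational(1, 2), Pow(q, -1)))) = Add(-3, Mul(Rational(1, 2), Pow(q, -1), Add(14, q))))
Function('T')(F) = Mul(2, F, Pow(Add(Rational(-5, 2), F, Mul(-7, Pow(F, -1))), -1)) (Function('T')(F) = Mul(Add(F, F), Pow(Add(F, Add(Rational(-5, 2), Mul(7, Pow(Mul(-1, F), -1)))), -1)) = Mul(Mul(2, F), Pow(Add(F, Add(Rational(-5, 2), Mul(7, Mul(-1, Pow(F, -1))))), -1)) = Mul(Mul(2, F), Pow(Add(F, Add(Rational(-5, 2), Mul(-7, Pow(F, -1)))), -1)) = Mul(Mul(2, F), Pow(Add(Rational(-5, 2), F, Mul(-7, Pow(F, -1))), -1)) = Mul(2, F, Pow(Add(Rational(-5, 2), F, Mul(-7, Pow(F, -1))), -1)))
Mul(Add(-10175, Function('T')(-61)), Pow(Add(-2971, 20772), -1)) = Mul(Add(-10175, Mul(4, Pow(-61, 2), Pow(Add(-14, Mul(-5, -61), Mul(2, Pow(-61, 2))), -1))), Pow(Add(-2971, 20772), -1)) = Mul(Add(-10175, Mul(4, 3721, Pow(Add(-14, 305, Mul(2, 3721)), -1))), Pow(17801, -1)) = Mul(Add(-10175, Mul(4, 3721, Pow(Add(-14, 305, 7442), -1))), Rational(1, 17801)) = Mul(Add(-10175, Mul(4, 3721, Pow(7733, -1))), Rational(1, 17801)) = Mul(Add(-10175, Mul(4, 3721, Rational(1, 7733))), Rational(1, 17801)) = Mul(Add(-10175, Rational(14884, 7733)), Rational(1, 17801)) = Mul(Rational(-78668391, 7733), Rational(1, 17801)) = Rational(-78668391, 137655133)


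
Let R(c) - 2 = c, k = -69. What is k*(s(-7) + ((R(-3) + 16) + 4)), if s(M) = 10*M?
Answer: 3519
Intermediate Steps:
R(c) = 2 + c
k*(s(-7) + ((R(-3) + 16) + 4)) = -69*(10*(-7) + (((2 - 3) + 16) + 4)) = -69*(-70 + ((-1 + 16) + 4)) = -69*(-70 + (15 + 4)) = -69*(-70 + 19) = -69*(-51) = 3519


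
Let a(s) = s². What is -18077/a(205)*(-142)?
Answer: 2566934/42025 ≈ 61.081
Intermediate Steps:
-18077/a(205)*(-142) = -18077/(205²)*(-142) = -18077/42025*(-142) = 2566934/42025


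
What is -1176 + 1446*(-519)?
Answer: -751650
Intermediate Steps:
-1176 + 1446*(-519) = -1176 - 750474 = -751650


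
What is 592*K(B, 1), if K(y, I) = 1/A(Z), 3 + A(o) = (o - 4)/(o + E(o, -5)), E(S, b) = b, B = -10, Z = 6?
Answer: -592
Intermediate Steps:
A(o) = -3 + (-4 + o)/(-5 + o) (A(o) = -3 + (o - 4)/(o - 5) = -3 + (-4 + o)/(-5 + o))
K(y, I) = -1 (K(y, I) = 1/((11 - 2*6)/(-5 + 6)) = 1/((11 - 12)/1) = 1/(1*(-1)) = 1/(-1) = -1)
592*K(B, 1) = 592*(-1) = -592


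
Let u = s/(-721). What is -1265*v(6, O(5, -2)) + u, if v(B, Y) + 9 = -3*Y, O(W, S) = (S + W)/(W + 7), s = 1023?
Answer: 35566443/2884 ≈ 12332.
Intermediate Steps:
O(W, S) = (S + W)/(7 + W)
u = -1023/721 (u = 1023/(-721) = 1023*(-1/721) = -1023/721 ≈ -1.4189)
v(B, Y) = -9 - 3*Y
-1265*v(6, O(5, -2)) + u = -1265*(-9 - 3*(-2 + 5)/(7 + 5)) - 1023/721 = -1265*(-9 - 3*3/12) - 1023/721 = -1265*(-9 - 3/4) - 1023/721 = -1265*(-39/4) - 1023/721 = 49335/4 - 1023/721 = 35566443/2884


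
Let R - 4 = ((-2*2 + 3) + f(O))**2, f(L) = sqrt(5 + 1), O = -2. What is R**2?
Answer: 145 - 44*sqrt(6) ≈ 37.222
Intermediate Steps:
f(L) = sqrt(6)
R = 4 + (-1 + sqrt(6))**2 (R = 4 + ((-2*2 + 3) + sqrt(6))**2 = 4 + ((-4 + 3) + sqrt(6))**2 = 4 + (-1 + sqrt(6))**2 ≈ 6.1010)
R**2 = (11 - 2*sqrt(6))**2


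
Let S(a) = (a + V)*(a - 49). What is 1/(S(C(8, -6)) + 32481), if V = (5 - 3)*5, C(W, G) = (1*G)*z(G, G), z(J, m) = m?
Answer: 1/31883 ≈ 3.1365e-5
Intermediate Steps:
C(W, G) = G² (C(W, G) = (1*G)*G = G*G = G²)
V = 10 (V = 2*5 = 10)
S(a) = (-49 + a)*(10 + a) (S(a) = (a + 10)*(a - 49) = (10 + a)*(-49 + a) = (-49 + a)*(10 + a))
1/(S(C(8, -6)) + 32481) = 1/((-490 + ((-6)²)² - 39*(-6)²) + 32481) = 1/((-490 + 36² - 39*36) + 32481) = 1/((-490 + 1296 - 1404) + 32481) = 1/(-598 + 32481) = 1/31883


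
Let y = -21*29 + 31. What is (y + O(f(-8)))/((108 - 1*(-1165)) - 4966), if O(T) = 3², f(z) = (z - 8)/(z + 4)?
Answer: 569/3693 ≈ 0.15408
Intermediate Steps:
f(z) = (-8 + z)/(4 + z)
y = -578 (y = -609 + 31 = -578)
O(T) = 9
(y + O(f(-8)))/((108 - 1*(-1165)) - 4966) = (-578 + 9)/((108 - 1*(-1165)) - 4966) = -569/((108 + 1165) - 4966) = -569/(1273 - 4966) = -569/(-3693) = -569*(-1/3693) = 569/3693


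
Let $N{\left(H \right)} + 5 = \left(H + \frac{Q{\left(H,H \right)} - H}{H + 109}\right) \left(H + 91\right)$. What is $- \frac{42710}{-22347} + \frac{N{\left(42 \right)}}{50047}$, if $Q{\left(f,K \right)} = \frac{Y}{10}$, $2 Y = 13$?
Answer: $\frac{6829464481663}{3377568933180} \approx 2.022$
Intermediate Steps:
$Y = \frac{13}{2}$ ($Y = \frac{1}{2} \cdot 13 = \frac{13}{2} \approx 6.5$)
$Q{\left(f,K \right)} = \frac{13}{20}$ ($Q{\left(f,K \right)} = \frac{13}{2 \cdot 10} = \frac{13}{2} \cdot \frac{1}{10} = \frac{13}{20}$)
$N{\left(H \right)} = -5 + \left(91 + H\right) \left(H + \frac{\frac{13}{20} - H}{109 + H}\right)$ ($N{\left(H \right)} = -5 + \left(H + \frac{\frac{13}{20} - H}{H + 109}\right) \left(H + 91\right) = -5 + \left(H + \frac{\frac{13}{20} - H}{109 + H}\right) \left(91 + H\right) = -5 + \left(91 + H\right) \left(H + \frac{\frac{13}{20} - H}{109 + H}\right)$)
$- \frac{42710}{-22347} + \frac{N{\left(42 \right)}}{50047} = - \frac{42710}{-22347} + \frac{\frac{1}{20} \frac{1}{109 + 42} \left(-9717 + 20 \cdot 42^{3} + 3980 \cdot 42^{2} + 196473 \cdot 42\right)}{50047} = \left(-42710\right) \left(- \frac{1}{22347}\right) + \frac{-9717 + 20 \cdot 74088 + 3980 \cdot 1764 + 8251866}{20 \cdot 151} \cdot \frac{1}{50047} = \frac{42710}{22347} + \frac{1}{20} \cdot \frac{1}{151} \left(-9717 + 1481760 + 7020720 + 8251866\right) \frac{1}{50047} = \frac{42710}{22347} + \frac{1}{20} \cdot \frac{1}{151} \cdot 16744629 \cdot \frac{1}{50047} = \frac{42710}{22347} + \frac{16744629}{3020} \cdot \frac{1}{50047} = \frac{42710}{22347} + \frac{16744629}{151141940} = \frac{6829464481663}{3377568933180}$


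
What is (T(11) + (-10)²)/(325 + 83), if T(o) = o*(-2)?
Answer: 13/68 ≈ 0.19118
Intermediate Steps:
T(o) = -2*o
(T(11) + (-10)²)/(325 + 83) = (-2*11 + (-10)²)/(325 + 83) = (-22 + 100)/408 = 78*(1/408) = 13/68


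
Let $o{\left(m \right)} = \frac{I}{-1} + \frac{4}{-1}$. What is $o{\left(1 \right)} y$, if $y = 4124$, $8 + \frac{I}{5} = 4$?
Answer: $65984$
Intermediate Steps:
$I = -20$ ($I = -40 + 5 \cdot 4 = -40 + 20 = -20$)
$o{\left(m \right)} = 16$ ($o{\left(m \right)} = - \frac{20}{-1} + \frac{4}{-1} = \left(-20\right) \left(-1\right) + 4 \left(-1\right) = 20 - 4 = 16$)
$o{\left(1 \right)} y = 16 \cdot 4124 = 65984$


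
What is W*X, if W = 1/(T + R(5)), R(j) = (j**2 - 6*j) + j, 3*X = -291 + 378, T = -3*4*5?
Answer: -29/60 ≈ -0.48333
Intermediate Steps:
T = -60 (T = -12*5 = -60)
X = 29 (X = (-291 + 378)/3 = (1/3)*87 = 29)
R(j) = j**2 - 5*j
W = -1/60 (W = 1/(-60 + 5*(-5 + 5)) = 1/(-60 + 5*0) = 1/(-60 + 0) = 1/(-60) = -1/60 ≈ -0.016667)
W*X = -1/60*29 = -29/60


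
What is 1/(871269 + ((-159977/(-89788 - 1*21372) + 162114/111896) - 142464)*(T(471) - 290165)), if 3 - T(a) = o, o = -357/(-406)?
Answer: 90178105360/3727764279113491497137 ≈ 2.4191e-11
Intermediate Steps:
o = 51/58 (o = -357*(-1/406) = 51/58 ≈ 0.87931)
T(a) = 123/58 (T(a) = 3 - 1*51/58 = 3 - 51/58 = 123/58)
1/(871269 + ((-159977/(-89788 - 1*21372) + 162114/111896) - 142464)*(T(471) - 290165)) = 1/(871269 + ((-159977/(-89788 - 1*21372) + 162114/111896) - 142464)*(123/58 - 290165)) = 1/(871269 + ((-159977/(-89788 - 21372) + 162114*(1/111896)) - 142464)*(-16829447/58)) = 1/(871269 + ((-159977/(-111160) + 81057/55948) - 142464)*(-16829447/58)) = 1/(871269 + ((-159977*(-1/111160) + 81057/55948) - 142464)*(-16829447/58)) = 1/(871269 + ((159977/111160 + 81057/55948) - 142464)*(-16829447/58)) = 1/(871269 + (4490172329/1554794920 - 142464)*(-16829447/58)) = 1/(871269 - 221497813310551/1554794920*(-16829447/58)) = 1/(871269 + 3727685709725812595297/90178105360) = 1/(3727764279113491497137/90178105360) = 90178105360/3727764279113491497137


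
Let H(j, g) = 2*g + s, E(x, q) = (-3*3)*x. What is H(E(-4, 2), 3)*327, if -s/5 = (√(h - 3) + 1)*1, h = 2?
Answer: 327 - 1635*I ≈ 327.0 - 1635.0*I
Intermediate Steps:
E(x, q) = -9*x
s = -5 - 5*I (s = -5*(√(2 - 3) + 1) = -5*(√(-1) + 1) = -5*(I + 1) = -5*(1 + I) = -5 - 5*I ≈ -5.0 - 5.0*I)
H(j, g) = -5 - 5*I + 2*g (H(j, g) = 2*g + (-5 - 5*I) = -5 - 5*I + 2*g)
H(E(-4, 2), 3)*327 = (-5 - 5*I + 2*3)*327 = (-5 - 5*I + 6)*327 = (1 - 5*I)*327 = 327 - 1635*I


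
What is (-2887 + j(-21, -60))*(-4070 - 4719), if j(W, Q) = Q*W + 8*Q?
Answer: 18518423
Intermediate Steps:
j(W, Q) = 8*Q + Q*W
(-2887 + j(-21, -60))*(-4070 - 4719) = (-2887 - 60*(8 - 21))*(-4070 - 4719) = (-2887 - 60*(-13))*(-8789) = (-2887 + 780)*(-8789) = -2107*(-8789) = 18518423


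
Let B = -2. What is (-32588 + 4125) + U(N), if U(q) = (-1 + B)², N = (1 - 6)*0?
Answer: -28454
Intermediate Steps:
N = 0 (N = -5*0 = 0)
U(q) = 9 (U(q) = (-1 - 2)² = (-3)² = 9)
(-32588 + 4125) + U(N) = (-32588 + 4125) + 9 = -28463 + 9 = -28454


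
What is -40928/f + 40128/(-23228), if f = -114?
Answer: 118262624/330999 ≈ 357.29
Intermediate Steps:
-40928/f + 40128/(-23228) = -40928/(-114) + 40128/(-23228) = -40928*(-1/114) + 40128*(-1/23228) = 20464/57 - 10032/5807 = 118262624/330999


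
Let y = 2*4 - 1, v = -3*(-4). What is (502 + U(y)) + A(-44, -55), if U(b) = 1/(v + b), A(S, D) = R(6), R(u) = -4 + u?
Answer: 9577/19 ≈ 504.05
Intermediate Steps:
v = 12
y = 7 (y = 8 - 1 = 7)
A(S, D) = 2 (A(S, D) = -4 + 6 = 2)
U(b) = 1/(12 + b)
(502 + U(y)) + A(-44, -55) = (502 + 1/(12 + 7)) + 2 = (502 + 1/19) + 2 = 9539/19 + 2 = 9577/19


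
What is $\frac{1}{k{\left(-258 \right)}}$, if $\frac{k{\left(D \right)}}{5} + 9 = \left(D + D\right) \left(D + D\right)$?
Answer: $\frac{1}{1331235} \approx 7.5118 \cdot 10^{-7}$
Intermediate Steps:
$k{\left(D \right)} = -45 + 20 D^{2}$ ($k{\left(D \right)} = -45 + 5 \left(D + D\right) \left(D + D\right) = -45 + 5 \cdot 2 D 2 D = -45 + 5 \cdot 4 D^{2} = -45 + 20 D^{2}$)
$\frac{1}{k{\left(-258 \right)}} = \frac{1}{-45 + 20 \left(-258\right)^{2}} = \frac{1}{-45 + 20 \cdot 66564} = \frac{1}{-45 + 1331280} = \frac{1}{1331235}$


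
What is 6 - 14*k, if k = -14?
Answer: 202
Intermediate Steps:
6 - 14*k = 6 - 14*(-14) = 6 + 196 = 202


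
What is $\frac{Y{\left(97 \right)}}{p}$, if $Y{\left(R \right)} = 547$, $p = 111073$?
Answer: $\frac{547}{111073} \approx 0.0049247$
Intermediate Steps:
$\frac{Y{\left(97 \right)}}{p} = \frac{547}{111073}$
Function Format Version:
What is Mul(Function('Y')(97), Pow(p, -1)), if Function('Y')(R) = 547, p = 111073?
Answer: Rational(547, 111073) ≈ 0.0049247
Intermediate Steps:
Mul(Function('Y')(97), Pow(p, -1)) = Mul(547, Pow(111073, -1)) = Mul(547, Rational(1, 111073)) = Rational(547, 111073)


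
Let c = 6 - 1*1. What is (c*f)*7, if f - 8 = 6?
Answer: 490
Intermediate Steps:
f = 14 (f = 8 + 6 = 14)
c = 5 (c = 6 - 1 = 5)
(c*f)*7 = (5*14)*7 = 70*7 = 490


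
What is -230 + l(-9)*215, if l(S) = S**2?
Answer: 17185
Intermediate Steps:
-230 + l(-9)*215 = -230 + (-9)**2*215 = -230 + 81*215 = -230 + 17415 = 17185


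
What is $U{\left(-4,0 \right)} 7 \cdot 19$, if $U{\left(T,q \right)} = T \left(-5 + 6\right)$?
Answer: $-532$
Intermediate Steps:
$U{\left(T,q \right)} = T$ ($U{\left(T,q \right)} = T 1 = T$)
$U{\left(-4,0 \right)} 7 \cdot 19 = \left(-4\right) 7 \cdot 19 = \left(-28\right) 19 = -532$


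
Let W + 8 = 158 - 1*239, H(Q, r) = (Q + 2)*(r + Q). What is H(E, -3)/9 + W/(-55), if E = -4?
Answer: 1571/495 ≈ 3.1737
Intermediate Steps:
H(Q, r) = (2 + Q)*(Q + r)
W = -89 (W = -8 + (158 - 1*239) = -8 + (158 - 239) = -8 - 81 = -89)
H(E, -3)/9 + W/(-55) = ((-4)**2 + 2*(-4) + 2*(-3) - 4*(-3))/9 - 89/(-55) = (16 - 8 - 6 + 12)*(1/9) - 89*(-1/55) = 14*(1/9) + 89/55 = 14/9 + 89/55 = 1571/495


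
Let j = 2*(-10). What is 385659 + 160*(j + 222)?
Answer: 417979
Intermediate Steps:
j = -20
385659 + 160*(j + 222) = 385659 + 160*(-20 + 222) = 385659 + 160*202 = 385659 + 32320 = 417979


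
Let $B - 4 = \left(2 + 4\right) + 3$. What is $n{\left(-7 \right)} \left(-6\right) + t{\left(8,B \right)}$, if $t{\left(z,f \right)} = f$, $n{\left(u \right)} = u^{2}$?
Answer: $-281$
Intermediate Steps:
$B = 13$ ($B = 4 + \left(\left(2 + 4\right) + 3\right) = 4 + \left(6 + 3\right) = 4 + 9 = 13$)
$n{\left(-7 \right)} \left(-6\right) + t{\left(8,B \right)} = \left(-7\right)^{2} \left(-6\right) + 13 = 49 \left(-6\right) + 13 = -294 + 13 = -281$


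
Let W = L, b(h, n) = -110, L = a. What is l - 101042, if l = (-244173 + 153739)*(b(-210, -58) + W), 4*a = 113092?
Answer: -2546993784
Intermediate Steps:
a = 28273 (a = (¼)*113092 = 28273)
L = 28273
W = 28273
l = -2546892742 (l = (-244173 + 153739)*(-110 + 28273) = -90434*28163 = -2546892742)
l - 101042 = -2546892742 - 101042 = -2546993784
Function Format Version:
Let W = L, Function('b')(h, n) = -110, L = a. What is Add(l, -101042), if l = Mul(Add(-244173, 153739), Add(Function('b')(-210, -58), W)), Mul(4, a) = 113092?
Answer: -2546993784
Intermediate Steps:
a = 28273 (a = Mul(Rational(1, 4), 113092) = 28273)
L = 28273
W = 28273
l = -2546892742 (l = Mul(Add(-244173, 153739), Add(-110, 28273)) = Mul(-90434, 28163) = -2546892742)
Add(l, -101042) = Add(-2546892742, -101042) = -2546993784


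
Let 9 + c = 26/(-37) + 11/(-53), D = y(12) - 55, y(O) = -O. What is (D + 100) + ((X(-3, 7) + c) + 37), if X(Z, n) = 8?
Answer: 133524/1961 ≈ 68.090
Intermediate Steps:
D = -67 (D = -1*12 - 55 = -12 - 55 = -67)
c = -19434/1961 (c = -9 + (26/(-37) + 11/(-53)) = -9 + (26*(-1/37) + 11*(-1/53)) = -9 + (-26/37 - 11/53) = -9 - 1785/1961 = -19434/1961 ≈ -9.9102)
(D + 100) + ((X(-3, 7) + c) + 37) = (-67 + 100) + ((8 - 19434/1961) + 37) = 33 + (-3746/1961 + 37) = 33 + 68811/1961 = 133524/1961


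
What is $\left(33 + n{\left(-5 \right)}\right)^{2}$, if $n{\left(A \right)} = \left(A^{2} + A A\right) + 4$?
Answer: $7569$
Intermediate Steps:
$n{\left(A \right)} = 4 + 2 A^{2}$ ($n{\left(A \right)} = \left(A^{2} + A^{2}\right) + 4 = 2 A^{2} + 4 = 4 + 2 A^{2}$)
$\left(33 + n{\left(-5 \right)}\right)^{2} = \left(33 + \left(4 + 2 \left(-5\right)^{2}\right)\right)^{2} = \left(33 + \left(4 + 2 \cdot 25\right)\right)^{2} = \left(33 + \left(4 + 50\right)\right)^{2} = \left(33 + 54\right)^{2} = 87^{2} = 7569$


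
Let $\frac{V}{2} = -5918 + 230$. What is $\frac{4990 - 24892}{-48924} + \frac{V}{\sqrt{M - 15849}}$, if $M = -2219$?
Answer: $\frac{3317}{8154} + \frac{5688 i \sqrt{4517}}{4517} \approx 0.40679 + 84.632 i$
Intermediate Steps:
$V = -11376$ ($V = 2 \left(-5918 + 230\right) = 2 \left(-5688\right) = -11376$)
$\frac{4990 - 24892}{-48924} + \frac{V}{\sqrt{M - 15849}} = \frac{4990 - 24892}{-48924} - \frac{11376}{\sqrt{-2219 - 15849}} = \left(4990 - 24892\right) \left(- \frac{1}{48924}\right) - \frac{11376}{\sqrt{-18068}} = \left(-19902\right) \left(- \frac{1}{48924}\right) - \frac{11376}{2 i \sqrt{4517}} = \frac{3317}{8154} - 11376 \left(- \frac{i \sqrt{4517}}{9034}\right) = \frac{3317}{8154} + \frac{5688 i \sqrt{4517}}{4517}$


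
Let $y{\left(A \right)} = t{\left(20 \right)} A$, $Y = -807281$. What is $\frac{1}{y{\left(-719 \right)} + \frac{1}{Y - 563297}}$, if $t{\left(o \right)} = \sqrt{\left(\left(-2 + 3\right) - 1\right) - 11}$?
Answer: $\frac{1370578 i}{- i + 985445582 \sqrt{11}} \approx -1.2831 \cdot 10^{-13} + 0.00041935 i$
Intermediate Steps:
$t{\left(o \right)} = i \sqrt{11}$ ($t{\left(o \right)} = \sqrt{\left(1 - 1\right) - 11} = \sqrt{0 - 11} = \sqrt{-11} = i \sqrt{11}$)
$y{\left(A \right)} = i A \sqrt{11}$ ($y{\left(A \right)} = i \sqrt{11} A = i A \sqrt{11}$)
$\frac{1}{y{\left(-719 \right)} + \frac{1}{Y - 563297}} = \frac{1}{i \left(-719\right) \sqrt{11} + \frac{1}{-807281 - 563297}} = \frac{1}{- 719 i \sqrt{11} + \frac{1}{-1370578}} = \frac{1}{- 719 i \sqrt{11} - \frac{1}{1370578}} = \frac{1}{- \frac{1}{1370578} - 719 i \sqrt{11}}$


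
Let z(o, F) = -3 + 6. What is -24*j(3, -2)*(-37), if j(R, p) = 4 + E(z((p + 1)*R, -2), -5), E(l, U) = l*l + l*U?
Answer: -1776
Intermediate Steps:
z(o, F) = 3
E(l, U) = l² + U*l
j(R, p) = -2 (j(R, p) = 4 + 3*(-5 + 3) = 4 + 3*(-2) = 4 - 6 = -2)
-24*j(3, -2)*(-37) = -24*(-2)*(-37) = 48*(-37) = -1776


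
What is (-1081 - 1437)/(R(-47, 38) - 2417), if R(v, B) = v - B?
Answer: 1259/1251 ≈ 1.0064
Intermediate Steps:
(-1081 - 1437)/(R(-47, 38) - 2417) = (-1081 - 1437)/((-47 - 1*38) - 2417) = -2518/((-47 - 38) - 2417) = -2518/(-85 - 2417) = -2518/(-2502) = -2518*(-1/2502) = 1259/1251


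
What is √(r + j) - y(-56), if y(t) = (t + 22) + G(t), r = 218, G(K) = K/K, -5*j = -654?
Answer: 33 + 4*√545/5 ≈ 51.676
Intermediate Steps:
j = 654/5 (j = -⅕*(-654) = 654/5 ≈ 130.80)
G(K) = 1
y(t) = 23 + t (y(t) = (t + 22) + 1 = (22 + t) + 1 = 23 + t)
√(r + j) - y(-56) = √(218 + 654/5) - (23 - 56) = √(1744/5) - 1*(-33) = 4*√545/5 + 33 = 33 + 4*√545/5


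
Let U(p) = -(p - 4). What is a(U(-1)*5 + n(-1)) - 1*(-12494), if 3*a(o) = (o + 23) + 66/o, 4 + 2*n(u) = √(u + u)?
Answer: (-575473*I + 12517*√2)/(√2 - 46*I) ≈ 12510.0 + 0.20632*I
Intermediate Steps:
n(u) = -2 + √2*√u/2 (n(u) = -2 + √(u + u)/2 = -2 + √(2*u)/2 = -2 + (√2*√u)/2 = -2 + √2*√u/2)
U(p) = 4 - p (U(p) = -(-4 + p) = 4 - p)
a(o) = 23/3 + 22/o + o/3 (a(o) = ((o + 23) + 66/o)/3 = ((23 + o) + 66/o)/3 = (23 + o + 66/o)/3 = 23/3 + 22/o + o/3)
a(U(-1)*5 + n(-1)) - 1*(-12494) = (66 + ((4 - 1*(-1))*5 + (-2 + √2*√(-1)/2))*(23 + ((4 - 1*(-1))*5 + (-2 + √2*√(-1)/2))))/(3*((4 - 1*(-1))*5 + (-2 + √2*√(-1)/2))) - 1*(-12494) = (66 + ((4 + 1)*5 + (-2 + √2*I/2))*(23 + ((4 + 1)*5 + (-2 + √2*I/2))))/(3*((4 + 1)*5 + (-2 + √2*I/2))) + 12494 = (66 + (5*5 + (-2 + I*√2/2))*(23 + (5*5 + (-2 + I*√2/2))))/(3*(5*5 + (-2 + I*√2/2))) + 12494 = (66 + (25 + (-2 + I*√2/2))*(23 + (25 + (-2 + I*√2/2))))/(3*(25 + (-2 + I*√2/2))) + 12494 = (66 + (23 + I*√2/2)*(23 + (23 + I*√2/2)))/(3*(23 + I*√2/2)) + 12494 = (66 + (23 + I*√2/2)*(46 + I*√2/2))/(3*(23 + I*√2/2)) + 12494 = 12494 + (66 + (23 + I*√2/2)*(46 + I*√2/2))/(3*(23 + I*√2/2))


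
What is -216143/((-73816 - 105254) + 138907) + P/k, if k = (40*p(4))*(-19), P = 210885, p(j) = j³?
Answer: 408684253/390705664 ≈ 1.0460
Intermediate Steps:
k = -48640 (k = (40*4³)*(-19) = (40*64)*(-19) = 2560*(-19) = -48640)
-216143/((-73816 - 105254) + 138907) + P/k = -216143/((-73816 - 105254) + 138907) + 210885/(-48640) = -216143/(-179070 + 138907) + 210885*(-1/48640) = -216143/(-40163) - 42177/9728 = -216143*(-1/40163) - 42177/9728 = 216143/40163 - 42177/9728 = 408684253/390705664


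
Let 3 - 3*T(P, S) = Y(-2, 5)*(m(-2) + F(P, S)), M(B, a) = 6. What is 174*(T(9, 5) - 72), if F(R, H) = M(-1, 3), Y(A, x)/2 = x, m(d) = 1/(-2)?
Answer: -15544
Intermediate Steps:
m(d) = -½
Y(A, x) = 2*x
F(R, H) = 6
T(P, S) = -52/3 (T(P, S) = 1 - 2*5*(-½ + 6)/3 = 1 - 10*11/(3*2) = 1 - ⅓*55 = 1 - 55/3 = -52/3)
174*(T(9, 5) - 72) = 174*(-52/3 - 72) = 174*(-268/3) = -15544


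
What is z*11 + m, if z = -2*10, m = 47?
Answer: -173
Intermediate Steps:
z = -20
z*11 + m = -20*11 + 47 = -220 + 47 = -173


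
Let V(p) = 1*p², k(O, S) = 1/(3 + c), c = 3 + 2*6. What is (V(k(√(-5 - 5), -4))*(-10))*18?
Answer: -5/9 ≈ -0.55556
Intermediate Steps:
c = 15 (c = 3 + 12 = 15)
k(O, S) = 1/18 (k(O, S) = 1/(3 + 15) = 1/18)
V(p) = p²
(V(k(√(-5 - 5), -4))*(-10))*18 = ((1/18)²*(-10))*18 = ((1/324)*(-10))*18 = -5/162*18 = -5/9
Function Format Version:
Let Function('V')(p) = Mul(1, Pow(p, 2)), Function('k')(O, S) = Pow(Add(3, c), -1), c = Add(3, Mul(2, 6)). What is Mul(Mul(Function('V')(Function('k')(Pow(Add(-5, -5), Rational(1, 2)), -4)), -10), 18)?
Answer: Rational(-5, 9) ≈ -0.55556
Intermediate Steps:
c = 15 (c = Add(3, 12) = 15)
Function('k')(O, S) = Rational(1, 18) (Function('k')(O, S) = Pow(Add(3, 15), -1) = Pow(18, -1) = Rational(1, 18))
Function('V')(p) = Pow(p, 2)
Mul(Mul(Function('V')(Function('k')(Pow(Add(-5, -5), Rational(1, 2)), -4)), -10), 18) = Mul(Mul(Pow(Rational(1, 18), 2), -10), 18) = Mul(Mul(Rational(1, 324), -10), 18) = Mul(Rational(-5, 162), 18) = Rational(-5, 9)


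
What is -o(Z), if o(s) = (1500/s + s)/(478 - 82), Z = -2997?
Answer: 2994503/395604 ≈ 7.5694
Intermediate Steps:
o(s) = s/396 + 125/(33*s) (o(s) = (s + 1500/s)/396 = (s + 1500/s)*(1/396) = s/396 + 125/(33*s))
-o(Z) = -(1500 + (-2997)²)/(396*(-2997)) = -(-1)*(1500 + 8982009)/(396*2997) = -(-1)*8983509/(396*2997) = -1*(-2994503/395604) = 2994503/395604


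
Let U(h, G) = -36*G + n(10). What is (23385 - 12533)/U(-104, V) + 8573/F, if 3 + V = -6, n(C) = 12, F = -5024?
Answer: 3227495/105504 ≈ 30.591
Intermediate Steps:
V = -9 (V = -3 - 6 = -9)
U(h, G) = 12 - 36*G (U(h, G) = -36*G + 12 = 12 - 36*G)
(23385 - 12533)/U(-104, V) + 8573/F = (23385 - 12533)/(12 - 36*(-9)) + 8573/(-5024) = 10852/(12 + 324) + 8573*(-1/5024) = 10852/336 - 8573/5024 = 10852*(1/336) - 8573/5024 = 2713/84 - 8573/5024 = 3227495/105504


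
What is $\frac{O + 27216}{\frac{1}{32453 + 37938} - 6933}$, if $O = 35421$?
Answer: $- \frac{4409081067}{488020802} \approx -9.0346$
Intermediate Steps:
$\frac{O + 27216}{\frac{1}{32453 + 37938} - 6933} = \frac{35421 + 27216}{\frac{1}{32453 + 37938} - 6933} = \frac{62637}{\frac{1}{70391} - 6933} = \frac{62637}{- \frac{488020802}{70391}} = 62637 \left(- \frac{70391}{488020802}\right) = - \frac{4409081067}{488020802}$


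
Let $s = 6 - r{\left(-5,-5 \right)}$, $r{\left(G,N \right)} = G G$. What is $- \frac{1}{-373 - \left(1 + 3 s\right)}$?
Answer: $\frac{1}{317} \approx 0.0031546$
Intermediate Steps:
$r{\left(G,N \right)} = G^{2}$
$s = -19$ ($s = 6 - \left(-5\right)^{2} = 6 - 25 = -19$)
$- \frac{1}{-373 - \left(1 + 3 s\right)} = - \frac{1}{-373 - -56} = - \frac{1}{-373 + \left(57 - 1\right)} = - \frac{1}{-373 + 56} = - \frac{1}{-317} = \left(-1\right) \left(- \frac{1}{317}\right) = \frac{1}{317}$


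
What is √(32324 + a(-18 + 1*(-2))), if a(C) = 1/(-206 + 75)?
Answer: √554712033/131 ≈ 179.79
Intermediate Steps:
a(C) = -1/131 (a(C) = 1/(-131) = -1/131)
√(32324 + a(-18 + 1*(-2))) = √(32324 - 1/131) = √(4234443/131) = √554712033/131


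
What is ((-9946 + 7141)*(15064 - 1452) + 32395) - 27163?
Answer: -38176428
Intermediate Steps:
((-9946 + 7141)*(15064 - 1452) + 32395) - 27163 = (-2805*13612 + 32395) - 27163 = (-38181660 + 32395) - 27163 = -38149265 - 27163 = -38176428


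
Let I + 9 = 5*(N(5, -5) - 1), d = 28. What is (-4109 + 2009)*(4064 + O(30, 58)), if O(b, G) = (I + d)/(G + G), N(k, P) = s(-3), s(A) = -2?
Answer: -247499700/29 ≈ -8.5345e+6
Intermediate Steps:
N(k, P) = -2
I = -24 (I = -9 + 5*(-2 - 1) = -9 + 5*(-3) = -9 - 15 = -24)
O(b, G) = 2/G (O(b, G) = (-24 + 28)/(G + G) = 4/((2*G)) = 4*(1/(2*G)) = 2/G)
(-4109 + 2009)*(4064 + O(30, 58)) = (-4109 + 2009)*(4064 + 2/58) = -2100*(4064 + 2*(1/58)) = -2100*(4064 + 1/29) = -2100*117857/29 = -247499700/29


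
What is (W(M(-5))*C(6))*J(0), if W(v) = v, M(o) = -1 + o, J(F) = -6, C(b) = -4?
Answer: -144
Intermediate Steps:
(W(M(-5))*C(6))*J(0) = ((-1 - 5)*(-4))*(-6) = -6*(-4)*(-6) = 24*(-6) = -144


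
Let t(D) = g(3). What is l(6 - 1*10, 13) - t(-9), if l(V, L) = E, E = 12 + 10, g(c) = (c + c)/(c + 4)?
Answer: 148/7 ≈ 21.143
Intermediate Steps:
g(c) = 2*c/(4 + c) (g(c) = (2*c)/(4 + c) = 2*c/(4 + c))
E = 22
l(V, L) = 22
t(D) = 6/7 (t(D) = 2*3/(4 + 3) = 2*3/7 = 2*3*(⅐) = 6/7)
l(6 - 1*10, 13) - t(-9) = 22 - 1*6/7 = 22 - 6/7 = 148/7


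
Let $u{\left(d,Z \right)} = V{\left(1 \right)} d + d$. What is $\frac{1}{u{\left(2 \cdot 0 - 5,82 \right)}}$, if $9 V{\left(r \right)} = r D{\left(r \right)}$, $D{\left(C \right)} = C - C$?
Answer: $- \frac{1}{5} \approx -0.2$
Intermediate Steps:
$D{\left(C \right)} = 0$
$V{\left(r \right)} = 0$ ($V{\left(r \right)} = \frac{r 0}{9} = \frac{1}{9} \cdot 0 = 0$)
$u{\left(d,Z \right)} = d$ ($u{\left(d,Z \right)} = 0 d + d = 0 + d = d$)
$\frac{1}{u{\left(2 \cdot 0 - 5,82 \right)}} = \frac{1}{2 \cdot 0 - 5} = \frac{1}{0 - 5} = \frac{1}{-5} = - \frac{1}{5}$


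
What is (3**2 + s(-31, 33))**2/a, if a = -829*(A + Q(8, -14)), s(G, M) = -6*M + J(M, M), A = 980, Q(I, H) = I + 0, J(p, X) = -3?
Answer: -9216/204763 ≈ -0.045008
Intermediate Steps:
Q(I, H) = I
s(G, M) = -3 - 6*M (s(G, M) = -6*M - 3 = -3 - 6*M)
a = -819052 (a = -829*(980 + 8) = -829*988 = -819052)
(3**2 + s(-31, 33))**2/a = (3**2 + (-3 - 6*33))**2/(-819052) = (9 + (-3 - 198))**2*(-1/819052) = (9 - 201)**2*(-1/819052) = (-192)**2*(-1/819052) = 36864*(-1/819052) = -9216/204763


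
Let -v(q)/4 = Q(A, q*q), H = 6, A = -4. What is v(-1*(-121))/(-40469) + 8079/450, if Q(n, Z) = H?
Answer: 108986617/6070350 ≈ 17.954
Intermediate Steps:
Q(n, Z) = 6
v(q) = -24 (v(q) = -4*6 = -24)
v(-1*(-121))/(-40469) + 8079/450 = -24/(-40469) + 8079/450 = -24*(-1/40469) + 8079*(1/450) = 24/40469 + 2693/150 = 108986617/6070350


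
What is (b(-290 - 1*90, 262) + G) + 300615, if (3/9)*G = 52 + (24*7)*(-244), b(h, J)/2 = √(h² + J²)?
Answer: 177795 + 4*√53261 ≈ 1.7872e+5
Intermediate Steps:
b(h, J) = 2*√(J² + h²) (b(h, J) = 2*√(h² + J²) = 2*√(J² + h²))
G = -122820 (G = 3*(52 + (24*7)*(-244)) = 3*(52 + 168*(-244)) = 3*(52 - 40992) = 3*(-40940) = -122820)
(b(-290 - 1*90, 262) + G) + 300615 = (2*√(262² + (-290 - 1*90)²) - 122820) + 300615 = (2*√(68644 + (-290 - 90)²) - 122820) + 300615 = (2*√(68644 + (-380)²) - 122820) + 300615 = (2*√(68644 + 144400) - 122820) + 300615 = (2*√213044 - 122820) + 300615 = (2*(2*√53261) - 122820) + 300615 = (4*√53261 - 122820) + 300615 = (-122820 + 4*√53261) + 300615 = 177795 + 4*√53261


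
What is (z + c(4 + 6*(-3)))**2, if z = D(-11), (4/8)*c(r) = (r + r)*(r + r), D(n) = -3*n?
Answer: 2563201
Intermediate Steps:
c(r) = 8*r**2 (c(r) = 2*((r + r)*(r + r)) = 2*((2*r)*(2*r)) = 2*(4*r**2) = 8*r**2)
z = 33 (z = -3*(-11) = 33)
(z + c(4 + 6*(-3)))**2 = (33 + 8*(4 + 6*(-3))**2)**2 = (33 + 8*(4 - 18)**2)**2 = (33 + 8*(-14)**2)**2 = (33 + 8*196)**2 = (33 + 1568)**2 = 1601**2 = 2563201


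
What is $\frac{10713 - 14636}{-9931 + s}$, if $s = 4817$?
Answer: $\frac{3923}{5114} \approx 0.76711$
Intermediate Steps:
$\frac{10713 - 14636}{-9931 + s} = \frac{10713 - 14636}{-9931 + 4817} = - \frac{3923}{-5114} = \left(-3923\right) \left(- \frac{1}{5114}\right) = \frac{3923}{5114}$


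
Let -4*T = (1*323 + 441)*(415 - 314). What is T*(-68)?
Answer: 1311788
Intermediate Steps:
T = -19291 (T = -(1*323 + 441)*(415 - 314)/4 = -(323 + 441)*101/4 = -191*101 = -¼*77164 = -19291)
T*(-68) = -19291*(-68) = 1311788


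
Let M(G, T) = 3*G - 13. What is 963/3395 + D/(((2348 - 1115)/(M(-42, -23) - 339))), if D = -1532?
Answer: 2487332299/4186035 ≈ 594.20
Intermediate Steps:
M(G, T) = -13 + 3*G
963/3395 + D/(((2348 - 1115)/(M(-42, -23) - 339))) = 963/3395 - 1532*((-13 + 3*(-42)) - 339)/(2348 - 1115) = 963*(1/3395) - 1532/(1233/((-13 - 126) - 339)) = 963/3395 - 1532/(1233/(-139 - 339)) = 963/3395 - 1532/(1233/(-478)) = 963/3395 - 1532/(1233*(-1/478)) = 963/3395 - 1532/(-1233/478) = 963/3395 - 1532*(-478/1233) = 963/3395 + 732296/1233 = 2487332299/4186035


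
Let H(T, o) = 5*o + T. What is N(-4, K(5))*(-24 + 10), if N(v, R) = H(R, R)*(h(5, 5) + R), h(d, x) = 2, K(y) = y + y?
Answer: -10080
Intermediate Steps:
K(y) = 2*y
H(T, o) = T + 5*o
N(v, R) = 6*R*(2 + R) (N(v, R) = (R + 5*R)*(2 + R) = (6*R)*(2 + R) = 6*R*(2 + R))
N(-4, K(5))*(-24 + 10) = (6*(2*5)*(2 + 2*5))*(-24 + 10) = (6*10*(2 + 10))*(-14) = (6*10*12)*(-14) = 720*(-14) = -10080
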